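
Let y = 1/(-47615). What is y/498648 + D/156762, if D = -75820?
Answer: -300033950210527/620336614334040 ≈ -0.48366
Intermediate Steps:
y = -1/47615 ≈ -2.1002e-5
y/498648 + D/156762 = -1/47615/498648 - 75820/156762 = -1/47615*1/498648 - 75820*1/156762 = -1/23743124520 - 37910/78381 = -300033950210527/620336614334040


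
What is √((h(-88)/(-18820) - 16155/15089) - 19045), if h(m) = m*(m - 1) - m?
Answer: 2*I*√959964469935173299/14198749 ≈ 138.01*I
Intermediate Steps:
h(m) = -m + m*(-1 + m) (h(m) = m*(-1 + m) - m = -m + m*(-1 + m))
√((h(-88)/(-18820) - 16155/15089) - 19045) = √((-88*(-2 - 88)/(-18820) - 16155/15089) - 19045) = √((-88*(-90)*(-1/18820) - 16155*1/15089) - 19045) = √((7920*(-1/18820) - 16155/15089) - 19045) = √((-396/941 - 16155/15089) - 19045) = √(-21177099/14198749 - 19045) = √(-270436351804/14198749) = 2*I*√959964469935173299/14198749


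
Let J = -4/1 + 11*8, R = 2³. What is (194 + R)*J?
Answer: 16968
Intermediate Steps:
R = 8
J = 84 (J = -4*1 + 88 = -4 + 88 = 84)
(194 + R)*J = (194 + 8)*84 = 202*84 = 16968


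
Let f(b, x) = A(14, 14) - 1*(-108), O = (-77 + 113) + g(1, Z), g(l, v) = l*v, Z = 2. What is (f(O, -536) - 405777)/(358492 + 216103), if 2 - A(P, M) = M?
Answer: -405681/574595 ≈ -0.70603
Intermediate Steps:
A(P, M) = 2 - M
O = 38 (O = (-77 + 113) + 1*2 = 36 + 2 = 38)
f(b, x) = 96 (f(b, x) = (2 - 1*14) - 1*(-108) = (2 - 14) + 108 = -12 + 108 = 96)
(f(O, -536) - 405777)/(358492 + 216103) = (96 - 405777)/(358492 + 216103) = -405681/574595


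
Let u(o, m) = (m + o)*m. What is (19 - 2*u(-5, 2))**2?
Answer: 961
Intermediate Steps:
u(o, m) = m*(m + o)
(19 - 2*u(-5, 2))**2 = (19 - 4*(2 - 5))**2 = (19 - 4*(-3))**2 = (19 - 2*(-6))**2 = (19 + 12)**2 = 31**2 = 961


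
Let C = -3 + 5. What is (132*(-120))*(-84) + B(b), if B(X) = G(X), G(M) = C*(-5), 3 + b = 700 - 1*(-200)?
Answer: 1330550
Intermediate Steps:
C = 2
b = 897 (b = -3 + (700 - 1*(-200)) = -3 + (700 + 200) = -3 + 900 = 897)
G(M) = -10 (G(M) = 2*(-5) = -10)
B(X) = -10
(132*(-120))*(-84) + B(b) = (132*(-120))*(-84) - 10 = -15840*(-84) - 10 = 1330560 - 10 = 1330550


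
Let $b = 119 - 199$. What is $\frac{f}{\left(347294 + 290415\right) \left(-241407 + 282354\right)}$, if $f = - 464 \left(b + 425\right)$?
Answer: $- \frac{53360}{8704090141} \approx -6.1305 \cdot 10^{-6}$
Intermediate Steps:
$b = -80$ ($b = 119 - 199 = -80$)
$f = -160080$ ($f = - 464 \left(-80 + 425\right) = \left(-464\right) 345 = -160080$)
$\frac{f}{\left(347294 + 290415\right) \left(-241407 + 282354\right)} = - \frac{160080}{\left(347294 + 290415\right) \left(-241407 + 282354\right)} = - \frac{160080}{637709 \cdot 40947} = - \frac{160080}{26112270423} = \left(-160080\right) \frac{1}{26112270423} = - \frac{53360}{8704090141}$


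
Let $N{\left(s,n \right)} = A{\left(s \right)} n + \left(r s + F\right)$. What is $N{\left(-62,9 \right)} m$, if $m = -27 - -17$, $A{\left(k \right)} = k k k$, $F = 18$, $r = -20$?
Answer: $21436940$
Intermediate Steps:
$A{\left(k \right)} = k^{3}$ ($A{\left(k \right)} = k^{2} k = k^{3}$)
$N{\left(s,n \right)} = 18 - 20 s + n s^{3}$ ($N{\left(s,n \right)} = s^{3} n - \left(-18 + 20 s\right) = n s^{3} - \left(-18 + 20 s\right) = 18 - 20 s + n s^{3}$)
$m = -10$ ($m = -27 + 17 = -10$)
$N{\left(-62,9 \right)} m = \left(18 - -1240 + 9 \left(-62\right)^{3}\right) \left(-10\right) = \left(18 + 1240 + 9 \left(-238328\right)\right) \left(-10\right) = \left(18 + 1240 - 2144952\right) \left(-10\right) = \left(-2143694\right) \left(-10\right) = 21436940$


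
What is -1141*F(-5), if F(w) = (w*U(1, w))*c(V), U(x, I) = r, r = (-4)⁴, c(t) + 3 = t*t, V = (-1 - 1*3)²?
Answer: 369501440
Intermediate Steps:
V = 16 (V = (-1 - 3)² = (-4)² = 16)
c(t) = -3 + t² (c(t) = -3 + t*t = -3 + t²)
r = 256
U(x, I) = 256
F(w) = 64768*w (F(w) = (w*256)*(-3 + 16²) = (256*w)*(-3 + 256) = (256*w)*253 = 64768*w)
-1141*F(-5) = -73900288*(-5) = -1141*(-323840) = 369501440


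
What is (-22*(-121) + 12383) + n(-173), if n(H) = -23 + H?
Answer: 14849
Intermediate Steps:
(-22*(-121) + 12383) + n(-173) = (-22*(-121) + 12383) + (-23 - 173) = (2662 + 12383) - 196 = 15045 - 196 = 14849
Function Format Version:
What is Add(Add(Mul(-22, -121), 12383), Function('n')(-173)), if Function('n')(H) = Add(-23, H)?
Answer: 14849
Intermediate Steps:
Add(Add(Mul(-22, -121), 12383), Function('n')(-173)) = Add(Add(Mul(-22, -121), 12383), Add(-23, -173)) = Add(Add(2662, 12383), -196) = Add(15045, -196) = 14849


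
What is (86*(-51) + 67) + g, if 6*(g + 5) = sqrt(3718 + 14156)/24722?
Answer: -4324 + sqrt(1986)/49444 ≈ -4324.0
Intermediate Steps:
g = -5 + sqrt(1986)/49444 (g = -5 + (sqrt(3718 + 14156)/24722)/6 = -5 + (sqrt(17874)*(1/24722))/6 = -5 + ((3*sqrt(1986))*(1/24722))/6 = -5 + (3*sqrt(1986)/24722)/6 = -5 + sqrt(1986)/49444 ≈ -4.9991)
(86*(-51) + 67) + g = (86*(-51) + 67) + (-5 + sqrt(1986)/49444) = (-4386 + 67) + (-5 + sqrt(1986)/49444) = -4319 + (-5 + sqrt(1986)/49444) = -4324 + sqrt(1986)/49444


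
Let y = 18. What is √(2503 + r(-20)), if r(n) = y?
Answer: √2521 ≈ 50.210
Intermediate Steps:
r(n) = 18
√(2503 + r(-20)) = √(2503 + 18) = √2521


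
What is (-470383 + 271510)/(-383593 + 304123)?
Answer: 22097/8830 ≈ 2.5025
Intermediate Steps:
(-470383 + 271510)/(-383593 + 304123) = -198873/(-79470) = -198873*(-1/79470) = 22097/8830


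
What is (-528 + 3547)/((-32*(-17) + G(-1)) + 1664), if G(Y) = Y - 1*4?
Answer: 3019/2203 ≈ 1.3704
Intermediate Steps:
G(Y) = -4 + Y (G(Y) = Y - 4 = -4 + Y)
(-528 + 3547)/((-32*(-17) + G(-1)) + 1664) = (-528 + 3547)/((-32*(-17) + (-4 - 1)) + 1664) = 3019/((544 - 5) + 1664) = 3019/(539 + 1664) = 3019/2203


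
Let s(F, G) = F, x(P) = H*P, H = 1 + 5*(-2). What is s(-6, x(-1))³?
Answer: -216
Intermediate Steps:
H = -9 (H = 1 - 10 = -9)
x(P) = -9*P
s(-6, x(-1))³ = (-6)³ = -216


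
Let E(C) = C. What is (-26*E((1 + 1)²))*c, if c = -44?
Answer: 4576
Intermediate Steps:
(-26*E((1 + 1)²))*c = -26*(1 + 1)²*(-44) = -26*2²*(-44) = -26*4*(-44) = -104*(-44) = 4576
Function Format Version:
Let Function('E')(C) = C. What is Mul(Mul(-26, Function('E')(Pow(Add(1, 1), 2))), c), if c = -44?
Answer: 4576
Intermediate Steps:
Mul(Mul(-26, Function('E')(Pow(Add(1, 1), 2))), c) = Mul(Mul(-26, Pow(Add(1, 1), 2)), -44) = Mul(Mul(-26, Pow(2, 2)), -44) = Mul(Mul(-26, 4), -44) = Mul(-104, -44) = 4576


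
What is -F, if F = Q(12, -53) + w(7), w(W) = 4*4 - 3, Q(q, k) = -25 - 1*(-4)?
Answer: 8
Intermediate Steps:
Q(q, k) = -21 (Q(q, k) = -25 + 4 = -21)
w(W) = 13 (w(W) = 16 - 3 = 13)
F = -8 (F = -21 + 13 = -8)
-F = -1*(-8) = 8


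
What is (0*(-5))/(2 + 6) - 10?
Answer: -10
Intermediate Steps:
(0*(-5))/(2 + 6) - 10 = 0/8 - 10 = 0*(⅛) - 10 = 0 - 10 = -10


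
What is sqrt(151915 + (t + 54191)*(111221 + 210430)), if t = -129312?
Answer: 2*I*sqrt(6040648214) ≈ 1.5544e+5*I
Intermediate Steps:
sqrt(151915 + (t + 54191)*(111221 + 210430)) = sqrt(151915 + (-129312 + 54191)*(111221 + 210430)) = sqrt(151915 - 75121*321651) = sqrt(151915 - 24162744771) = sqrt(-24162592856) = 2*I*sqrt(6040648214)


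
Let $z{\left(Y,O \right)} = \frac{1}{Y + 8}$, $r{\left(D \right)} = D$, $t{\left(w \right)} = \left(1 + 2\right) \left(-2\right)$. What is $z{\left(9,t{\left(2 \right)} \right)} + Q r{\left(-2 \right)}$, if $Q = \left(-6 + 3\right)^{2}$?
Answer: $- \frac{305}{17} \approx -17.941$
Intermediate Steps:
$Q = 9$ ($Q = \left(-3\right)^{2} = 9$)
$t{\left(w \right)} = -6$ ($t{\left(w \right)} = 3 \left(-2\right) = -6$)
$z{\left(Y,O \right)} = \frac{1}{8 + Y}$
$z{\left(9,t{\left(2 \right)} \right)} + Q r{\left(-2 \right)} = \frac{1}{8 + 9} + 9 \left(-2\right) = \frac{1}{17} - 18 = - \frac{305}{17}$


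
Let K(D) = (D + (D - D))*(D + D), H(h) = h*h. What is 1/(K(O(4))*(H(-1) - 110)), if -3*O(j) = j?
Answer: -9/3488 ≈ -0.0025803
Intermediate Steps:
H(h) = h**2
O(j) = -j/3
K(D) = 2*D**2 (K(D) = (D + 0)*(2*D) = D*(2*D) = 2*D**2)
1/(K(O(4))*(H(-1) - 110)) = 1/((2*(-1/3*4)**2)*((-1)**2 - 110)) = 1/((2*(-4/3)**2)*(1 - 110)) = 1/((2*(16/9))*(-109)) = 1/((32/9)*(-109)) = 1/(-3488/9) = -9/3488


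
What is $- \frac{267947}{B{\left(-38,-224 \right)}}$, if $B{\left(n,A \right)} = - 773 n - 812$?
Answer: $- \frac{267947}{28562} \approx -9.3812$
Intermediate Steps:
$B{\left(n,A \right)} = -812 - 773 n$
$- \frac{267947}{B{\left(-38,-224 \right)}} = - \frac{267947}{-812 - -29374} = - \frac{267947}{-812 + 29374} = - \frac{267947}{28562}$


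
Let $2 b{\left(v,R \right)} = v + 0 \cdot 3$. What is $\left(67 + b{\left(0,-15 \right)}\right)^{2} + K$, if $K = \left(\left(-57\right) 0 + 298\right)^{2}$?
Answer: $93293$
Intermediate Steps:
$b{\left(v,R \right)} = \frac{v}{2}$ ($b{\left(v,R \right)} = \frac{v + 0 \cdot 3}{2} = \frac{v + 0}{2} = \frac{v}{2}$)
$K = 88804$ ($K = \left(0 + 298\right)^{2} = 298^{2} = 88804$)
$\left(67 + b{\left(0,-15 \right)}\right)^{2} + K = \left(67 + \frac{1}{2} \cdot 0\right)^{2} + 88804 = \left(67 + 0\right)^{2} + 88804 = 67^{2} + 88804 = 4489 + 88804 = 93293$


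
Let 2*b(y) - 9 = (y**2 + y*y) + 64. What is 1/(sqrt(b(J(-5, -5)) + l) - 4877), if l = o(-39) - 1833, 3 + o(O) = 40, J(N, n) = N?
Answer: -9754/47573727 - I*sqrt(6938)/47573727 ≈ -0.00020503 - 1.7509e-6*I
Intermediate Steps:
o(O) = 37 (o(O) = -3 + 40 = 37)
b(y) = 73/2 + y**2 (b(y) = 9/2 + ((y**2 + y*y) + 64)/2 = 9/2 + ((y**2 + y**2) + 64)/2 = 9/2 + (2*y**2 + 64)/2 = 9/2 + (64 + 2*y**2)/2 = 9/2 + (32 + y**2) = 73/2 + y**2)
l = -1796 (l = 37 - 1833 = -1796)
1/(sqrt(b(J(-5, -5)) + l) - 4877) = 1/(sqrt((73/2 + (-5)**2) - 1796) - 4877) = 1/(sqrt((73/2 + 25) - 1796) - 4877) = 1/(sqrt(123/2 - 1796) - 4877) = 1/(sqrt(-3469/2) - 4877) = 1/(I*sqrt(6938)/2 - 4877) = 1/(-4877 + I*sqrt(6938)/2)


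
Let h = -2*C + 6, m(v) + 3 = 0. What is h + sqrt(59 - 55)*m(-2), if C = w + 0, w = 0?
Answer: 0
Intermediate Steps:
C = 0 (C = 0 + 0 = 0)
m(v) = -3 (m(v) = -3 + 0 = -3)
h = 6 (h = -2*0 + 6 = 0 + 6 = 6)
h + sqrt(59 - 55)*m(-2) = 6 + sqrt(59 - 55)*(-3) = 6 + sqrt(4)*(-3) = 6 + 2*(-3) = 6 - 6 = 0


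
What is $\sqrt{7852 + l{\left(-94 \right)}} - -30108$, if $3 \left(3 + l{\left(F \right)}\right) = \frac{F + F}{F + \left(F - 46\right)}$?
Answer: $30108 + \frac{73 \sqrt{20163}}{117} \approx 30197.0$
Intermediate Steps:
$l{\left(F \right)} = -3 + \frac{2 F}{3 \left(-46 + 2 F\right)}$ ($l{\left(F \right)} = -3 + \frac{\left(F + F\right) \frac{1}{F + \left(F - 46\right)}}{3} = -3 + \frac{2 F \frac{1}{F + \left(F - 46\right)}}{3} = -3 + \frac{2 F \frac{1}{F + \left(-46 + F\right)}}{3} = -3 + \frac{2 F \frac{1}{-46 + 2 F}}{3} = -3 + \frac{2 F}{3 \left(-46 + 2 F\right)}$)
$\sqrt{7852 + l{\left(-94 \right)}} - -30108 = \sqrt{7852 + \frac{207 - -752}{3 \left(-23 - 94\right)}} - -30108 = \sqrt{7852 + \frac{207 + 752}{3 \left(-117\right)}} + 30108 = \sqrt{7852 + \frac{1}{3} \left(- \frac{1}{117}\right) 959} + 30108 = \sqrt{7852 - \frac{959}{351}} + 30108 = \sqrt{\frac{2755093}{351}} + 30108 = \frac{73 \sqrt{20163}}{117} + 30108 = 30108 + \frac{73 \sqrt{20163}}{117}$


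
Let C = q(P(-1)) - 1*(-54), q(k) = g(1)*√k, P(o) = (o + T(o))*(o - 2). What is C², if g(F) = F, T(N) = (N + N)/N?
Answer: (54 + I*√3)² ≈ 2913.0 + 187.06*I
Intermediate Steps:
T(N) = 2 (T(N) = (2*N)/N = 2)
P(o) = (-2 + o)*(2 + o) (P(o) = (o + 2)*(o - 2) = (2 + o)*(-2 + o) = (-2 + o)*(2 + o))
q(k) = √k (q(k) = 1*√k = √k)
C = 54 + I*√3 (C = √(-4 + (-1)²) - 1*(-54) = √(-4 + 1) + 54 = √(-3) + 54 = I*√3 + 54 = 54 + I*√3 ≈ 54.0 + 1.732*I)
C² = (54 + I*√3)²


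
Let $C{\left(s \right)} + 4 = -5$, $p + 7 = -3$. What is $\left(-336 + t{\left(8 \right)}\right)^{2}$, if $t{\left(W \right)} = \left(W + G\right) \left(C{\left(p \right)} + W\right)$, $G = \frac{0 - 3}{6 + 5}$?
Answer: $\frac{14295961}{121} \approx 1.1815 \cdot 10^{5}$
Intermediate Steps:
$p = -10$ ($p = -7 - 3 = -10$)
$C{\left(s \right)} = -9$ ($C{\left(s \right)} = -4 - 5 = -9$)
$G = - \frac{3}{11} \approx -0.27273$
$t{\left(W \right)} = \left(-9 + W\right) \left(- \frac{3}{11} + W\right)$ ($t{\left(W \right)} = \left(W - \frac{3}{11}\right) \left(-9 + W\right) = \left(- \frac{3}{11} + W\right) \left(-9 + W\right) = \left(-9 + W\right) \left(- \frac{3}{11} + W\right)$)
$\left(-336 + t{\left(8 \right)}\right)^{2} = \left(-336 + \left(\frac{27}{11} + 8^{2} - \frac{816}{11}\right)\right)^{2} = \left(-336 + \left(\frac{27}{11} + 64 - \frac{816}{11}\right)\right)^{2} = \left(-336 - \frac{85}{11}\right)^{2} = \left(- \frac{3781}{11}\right)^{2} = \frac{14295961}{121}$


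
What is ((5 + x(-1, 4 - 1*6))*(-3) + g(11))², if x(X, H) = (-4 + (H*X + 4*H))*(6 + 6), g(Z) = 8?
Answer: 124609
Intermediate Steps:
x(X, H) = -48 + 48*H + 12*H*X (x(X, H) = (-4 + (4*H + H*X))*12 = (-4 + 4*H + H*X)*12 = -48 + 48*H + 12*H*X)
((5 + x(-1, 4 - 1*6))*(-3) + g(11))² = ((5 + (-48 + 48*(4 - 1*6) + 12*(4 - 1*6)*(-1)))*(-3) + 8)² = ((5 + (-48 + 48*(4 - 6) + 12*(4 - 6)*(-1)))*(-3) + 8)² = ((5 + (-48 + 48*(-2) + 12*(-2)*(-1)))*(-3) + 8)² = ((5 + (-48 - 96 + 24))*(-3) + 8)² = ((5 - 120)*(-3) + 8)² = (-115*(-3) + 8)² = (345 + 8)² = 353² = 124609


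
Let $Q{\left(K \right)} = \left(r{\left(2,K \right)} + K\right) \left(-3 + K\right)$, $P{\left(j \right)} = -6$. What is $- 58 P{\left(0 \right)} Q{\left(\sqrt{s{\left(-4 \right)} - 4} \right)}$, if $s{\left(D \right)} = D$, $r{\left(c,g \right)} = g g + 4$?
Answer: $1392 - 4872 i \sqrt{2} \approx 1392.0 - 6890.0 i$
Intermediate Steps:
$r{\left(c,g \right)} = 4 + g^{2}$ ($r{\left(c,g \right)} = g^{2} + 4 = 4 + g^{2}$)
$Q{\left(K \right)} = \left(-3 + K\right) \left(4 + K + K^{2}\right)$ ($Q{\left(K \right)} = \left(\left(4 + K^{2}\right) + K\right) \left(-3 + K\right) = \left(4 + K + K^{2}\right) \left(-3 + K\right) = \left(-3 + K\right) \left(4 + K + K^{2}\right)$)
$- 58 P{\left(0 \right)} Q{\left(\sqrt{s{\left(-4 \right)} - 4} \right)} = \left(-58\right) \left(-6\right) \left(-12 + \sqrt{-4 - 4} + \left(\sqrt{-4 - 4}\right)^{3} - 2 \left(\sqrt{-4 - 4}\right)^{2}\right) = 348 \left(-12 + \sqrt{-8} + \left(\sqrt{-8}\right)^{3} - 2 \left(\sqrt{-8}\right)^{2}\right) = 348 \left(-12 + 2 i \sqrt{2} + \left(2 i \sqrt{2}\right)^{3} - 2 \left(2 i \sqrt{2}\right)^{2}\right) = 348 \left(-12 + 2 i \sqrt{2} - 16 i \sqrt{2} - -16\right) = 348 \left(-12 + 2 i \sqrt{2} - 16 i \sqrt{2} + 16\right) = 348 \left(4 - 14 i \sqrt{2}\right) = 1392 - 4872 i \sqrt{2}$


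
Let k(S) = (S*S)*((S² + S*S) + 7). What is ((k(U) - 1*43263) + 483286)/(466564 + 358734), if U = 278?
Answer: 11946614323/825298 ≈ 14476.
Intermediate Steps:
k(S) = S²*(7 + 2*S²) (k(S) = S²*((S² + S²) + 7) = S²*(2*S² + 7) = S²*(7 + 2*S²))
((k(U) - 1*43263) + 483286)/(466564 + 358734) = ((278²*(7 + 2*278²) - 1*43263) + 483286)/(466564 + 358734) = ((77284*(7 + 2*77284) - 43263) + 483286)/825298 = ((77284*(7 + 154568) - 43263) + 483286)*(1/825298) = ((77284*154575 - 43263) + 483286)*(1/825298) = ((11946174300 - 43263) + 483286)*(1/825298) = (11946131037 + 483286)*(1/825298) = 11946614323*(1/825298) = 11946614323/825298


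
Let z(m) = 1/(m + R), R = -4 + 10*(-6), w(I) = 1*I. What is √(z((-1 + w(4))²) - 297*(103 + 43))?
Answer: I*√131170105/55 ≈ 208.24*I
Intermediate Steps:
w(I) = I
R = -64 (R = -4 - 60 = -64)
z(m) = 1/(-64 + m) (z(m) = 1/(m - 64) = 1/(-64 + m))
√(z((-1 + w(4))²) - 297*(103 + 43)) = √(1/(-64 + (-1 + 4)²) - 297*(103 + 43)) = √(1/(-64 + 3²) - 297*146) = √(1/(-64 + 9) - 43362) = √(1/(-55) - 43362) = √(-1/55 - 43362) = √(-2384911/55) = I*√131170105/55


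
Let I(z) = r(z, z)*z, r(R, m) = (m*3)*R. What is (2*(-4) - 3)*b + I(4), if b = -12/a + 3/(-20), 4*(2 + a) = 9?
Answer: 14433/20 ≈ 721.65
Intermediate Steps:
a = ¼ (a = -2 + (¼)*9 = -2 + 9/4 = ¼ ≈ 0.25000)
r(R, m) = 3*R*m (r(R, m) = (3*m)*R = 3*R*m)
b = -963/20 (b = -12/¼ + 3/(-20) = -12*4 + 3*(-1/20) = -48 - 3/20 = -963/20 ≈ -48.150)
I(z) = 3*z³ (I(z) = (3*z*z)*z = (3*z²)*z = 3*z³)
(2*(-4) - 3)*b + I(4) = (2*(-4) - 3)*(-963/20) + 3*4³ = (-8 - 3)*(-963/20) + 3*64 = -11*(-963/20) + 192 = 10593/20 + 192 = 14433/20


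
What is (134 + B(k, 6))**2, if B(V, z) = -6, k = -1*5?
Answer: 16384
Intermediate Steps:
k = -5
(134 + B(k, 6))**2 = (134 - 6)**2 = 128**2 = 16384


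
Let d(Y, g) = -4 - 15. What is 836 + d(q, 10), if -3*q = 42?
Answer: 817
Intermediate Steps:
q = -14 (q = -⅓*42 = -14)
d(Y, g) = -19
836 + d(q, 10) = 836 - 19 = 817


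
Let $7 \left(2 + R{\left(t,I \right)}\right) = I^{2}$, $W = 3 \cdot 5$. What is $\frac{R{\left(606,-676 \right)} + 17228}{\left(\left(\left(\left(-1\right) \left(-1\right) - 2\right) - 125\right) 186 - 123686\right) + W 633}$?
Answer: $- \frac{577558}{963389} \approx -0.59951$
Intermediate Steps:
$W = 15$
$R{\left(t,I \right)} = -2 + \frac{I^{2}}{7}$
$\frac{R{\left(606,-676 \right)} + 17228}{\left(\left(\left(\left(-1\right) \left(-1\right) - 2\right) - 125\right) 186 - 123686\right) + W 633} = \frac{\left(-2 + \frac{\left(-676\right)^{2}}{7}\right) + 17228}{\left(\left(\left(\left(-1\right) \left(-1\right) - 2\right) - 125\right) 186 - 123686\right) + 15 \cdot 633} = \frac{\left(-2 + \frac{1}{7} \cdot 456976\right) + 17228}{\left(\left(\left(1 - 2\right) - 125\right) 186 - 123686\right) + 9495} = \frac{\left(-2 + \frac{456976}{7}\right) + 17228}{\left(\left(-1 - 125\right) 186 - 123686\right) + 9495} = \frac{\frac{456962}{7} + 17228}{\left(\left(-126\right) 186 - 123686\right) + 9495} = \frac{577558}{7 \left(\left(-23436 - 123686\right) + 9495\right)} = \frac{577558}{7 \left(-147122 + 9495\right)} = \frac{577558}{7 \left(-137627\right)} = \frac{577558}{7} \left(- \frac{1}{137627}\right) = - \frac{577558}{963389}$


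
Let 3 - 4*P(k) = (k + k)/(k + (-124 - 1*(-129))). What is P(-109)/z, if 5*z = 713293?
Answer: 235/148364944 ≈ 1.5839e-6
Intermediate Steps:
P(k) = ¾ - k/(2*(5 + k)) (P(k) = ¾ - (k + k)/(4*(k + (-124 - 1*(-129)))) = ¾ - 2*k/(4*(k + (-124 + 129))) = ¾ - 2*k/(4*(k + 5)) = ¾ - 2*k/(4*(5 + k)) = ¾ - k/(2*(5 + k)))
z = 713293/5 (z = (⅕)*713293 = 713293/5 ≈ 1.4266e+5)
P(-109)/z = ((15 - 109)/(4*(5 - 109)))/(713293/5) = ((¼)*(-94)/(-104))*(5/713293) = ((¼)*(-1/104)*(-94))*(5/713293) = (47/208)*(5/713293) = 235/148364944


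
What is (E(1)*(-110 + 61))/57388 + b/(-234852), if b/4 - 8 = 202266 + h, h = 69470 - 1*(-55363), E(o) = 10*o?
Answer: -9400392943/1684710822 ≈ -5.5798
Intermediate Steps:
h = 124833 (h = 69470 + 55363 = 124833)
b = 1308428 (b = 32 + 4*(202266 + 124833) = 32 + 4*327099 = 32 + 1308396 = 1308428)
(E(1)*(-110 + 61))/57388 + b/(-234852) = ((10*1)*(-110 + 61))/57388 + 1308428/(-234852) = (10*(-49))*(1/57388) + 1308428*(-1/234852) = -490*1/57388 - 327107/58713 = -245/28694 - 327107/58713 = -9400392943/1684710822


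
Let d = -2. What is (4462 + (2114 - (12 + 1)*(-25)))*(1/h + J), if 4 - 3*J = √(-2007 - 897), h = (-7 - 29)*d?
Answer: 669397/72 - 151822*I*√6/3 ≈ 9297.2 - 1.2396e+5*I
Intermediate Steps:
h = 72 (h = (-7 - 29)*(-2) = -36*(-2) = 72)
J = 4/3 - 22*I*√6/3 (J = 4/3 - √(-2007 - 897)/3 = 4/3 - 22*I*√6/3 ≈ 1.3333 - 17.963*I)
(4462 + (2114 - (12 + 1)*(-25)))*(1/h + J) = (4462 + (2114 - (12 + 1)*(-25)))*(1/72 + (4/3 - 22*I*√6/3)) = (4462 + (2114 - 13*(-25)))*(1/72 + (4/3 - 22*I*√6/3)) = (4462 + (2114 - 1*(-325)))*(97/72 - 22*I*√6/3) = (4462 + (2114 + 325))*(97/72 - 22*I*√6/3) = (4462 + 2439)*(97/72 - 22*I*√6/3) = 6901*(97/72 - 22*I*√6/3) = 669397/72 - 151822*I*√6/3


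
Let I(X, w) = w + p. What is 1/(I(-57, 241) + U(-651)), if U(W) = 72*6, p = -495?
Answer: 1/178 ≈ 0.0056180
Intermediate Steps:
U(W) = 432
I(X, w) = -495 + w (I(X, w) = w - 495 = -495 + w)
1/(I(-57, 241) + U(-651)) = 1/((-495 + 241) + 432) = 1/(-254 + 432) = 1/178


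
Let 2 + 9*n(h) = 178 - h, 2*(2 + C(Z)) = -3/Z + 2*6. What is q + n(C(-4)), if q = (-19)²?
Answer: 27365/72 ≈ 380.07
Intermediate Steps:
C(Z) = 4 - 3/(2*Z) (C(Z) = -2 + (-3/Z + 2*6)/2 = -2 + (-3/Z + 12)/2 = -2 + (12 - 3/Z)/2 = -2 + (6 - 3/(2*Z)) = 4 - 3/(2*Z))
n(h) = 176/9 - h/9 (n(h) = -2/9 + (178 - h)/9 = -2/9 + (178/9 - h/9) = 176/9 - h/9)
q = 361
q + n(C(-4)) = 361 + (176/9 - (4 - 3/2/(-4))/9) = 361 + (176/9 - (4 - 3/2*(-¼))/9) = 361 + (176/9 - (4 + 3/8)/9) = 361 + (176/9 - ⅑*35/8) = 361 + (176/9 - 35/72) = 361 + 1373/72 = 27365/72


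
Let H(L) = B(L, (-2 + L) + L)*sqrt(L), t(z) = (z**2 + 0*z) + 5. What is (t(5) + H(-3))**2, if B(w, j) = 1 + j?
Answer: 753 - 420*I*sqrt(3) ≈ 753.0 - 727.46*I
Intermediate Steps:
t(z) = 5 + z**2 (t(z) = (z**2 + 0) + 5 = z**2 + 5 = 5 + z**2)
H(L) = sqrt(L)*(-1 + 2*L) (H(L) = (1 + ((-2 + L) + L))*sqrt(L) = (1 + (-2 + 2*L))*sqrt(L) = (-1 + 2*L)*sqrt(L) = sqrt(L)*(-1 + 2*L))
(t(5) + H(-3))**2 = ((5 + 5**2) + sqrt(-3)*(-1 + 2*(-3)))**2 = ((5 + 25) + (I*sqrt(3))*(-1 - 6))**2 = (30 + (I*sqrt(3))*(-7))**2 = (30 - 7*I*sqrt(3))**2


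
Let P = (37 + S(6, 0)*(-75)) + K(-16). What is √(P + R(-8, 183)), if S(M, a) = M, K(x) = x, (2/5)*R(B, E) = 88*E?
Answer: √39831 ≈ 199.58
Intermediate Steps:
R(B, E) = 220*E (R(B, E) = 5*(88*E)/2 = 220*E)
P = -429 (P = (37 + 6*(-75)) - 16 = (37 - 450) - 16 = -413 - 16 = -429)
√(P + R(-8, 183)) = √(-429 + 220*183) = √(-429 + 40260) = √39831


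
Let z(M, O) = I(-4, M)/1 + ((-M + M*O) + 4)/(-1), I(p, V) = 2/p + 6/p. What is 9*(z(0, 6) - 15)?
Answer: -189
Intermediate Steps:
I(p, V) = 8/p
z(M, O) = -6 + M - M*O (z(M, O) = (8/(-4))/1 + ((-M + M*O) + 4)/(-1) = (8*(-¼))*1 + (4 - M + M*O)*(-1) = -2*1 + (-4 + M - M*O) = -2 + (-4 + M - M*O) = -6 + M - M*O)
9*(z(0, 6) - 15) = 9*((-6 + 0 - 1*0*6) - 15) = 9*((-6 + 0 + 0) - 15) = 9*(-6 - 15) = 9*(-21) = -189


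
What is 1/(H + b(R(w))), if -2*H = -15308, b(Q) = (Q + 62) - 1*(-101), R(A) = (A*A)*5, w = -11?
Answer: 1/8422 ≈ 0.00011874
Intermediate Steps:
R(A) = 5*A² (R(A) = A²*5 = 5*A²)
b(Q) = 163 + Q (b(Q) = (62 + Q) + 101 = 163 + Q)
H = 7654 (H = -½*(-15308) = 7654)
1/(H + b(R(w))) = 1/(7654 + (163 + 5*(-11)²)) = 1/(7654 + (163 + 5*121)) = 1/(7654 + (163 + 605)) = 1/(7654 + 768) = 1/8422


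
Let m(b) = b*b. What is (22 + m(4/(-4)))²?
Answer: 529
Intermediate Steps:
m(b) = b²
(22 + m(4/(-4)))² = (22 + (4/(-4))²)² = (22 + (4*(-¼))²)² = (22 + (-1)²)² = (22 + 1)² = 23² = 529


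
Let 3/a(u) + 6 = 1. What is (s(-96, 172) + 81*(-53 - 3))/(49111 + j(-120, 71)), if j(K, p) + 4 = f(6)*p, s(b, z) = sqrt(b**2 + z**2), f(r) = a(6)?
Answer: -60/649 + 50*sqrt(97)/122661 ≈ -0.088435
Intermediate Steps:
a(u) = -3/5 (a(u) = 3/(-6 + 1) = 3/(-5) = 3*(-1/5) = -3/5)
f(r) = -3/5
j(K, p) = -4 - 3*p/5
(s(-96, 172) + 81*(-53 - 3))/(49111 + j(-120, 71)) = (sqrt((-96)**2 + 172**2) + 81*(-53 - 3))/(49111 + (-4 - 3/5*71)) = (sqrt(9216 + 29584) + 81*(-56))/(49111 + (-4 - 213/5)) = (sqrt(38800) - 4536)/(49111 - 233/5) = (20*sqrt(97) - 4536)/(245322/5) = (-4536 + 20*sqrt(97))*(5/245322) = -60/649 + 50*sqrt(97)/122661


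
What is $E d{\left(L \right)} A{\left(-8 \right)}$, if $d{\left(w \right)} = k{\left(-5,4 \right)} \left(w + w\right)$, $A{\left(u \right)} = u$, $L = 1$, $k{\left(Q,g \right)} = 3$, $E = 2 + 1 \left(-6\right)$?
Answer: $192$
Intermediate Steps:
$E = -4$ ($E = 2 - 6 = -4$)
$d{\left(w \right)} = 6 w$ ($d{\left(w \right)} = 3 \left(w + w\right) = 3 \cdot 2 w = 6 w$)
$E d{\left(L \right)} A{\left(-8 \right)} = - 4 \cdot 6 \cdot 1 \left(-8\right) = \left(-4\right) 6 \left(-8\right) = \left(-24\right) \left(-8\right) = 192$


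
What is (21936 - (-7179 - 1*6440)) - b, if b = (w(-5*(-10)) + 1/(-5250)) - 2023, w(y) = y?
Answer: 197022001/5250 ≈ 37528.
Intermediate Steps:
b = -10358251/5250 (b = (-5*(-10) + 1/(-5250)) - 2023 = (50 - 1/5250) - 2023 = 262499/5250 - 2023 = -10358251/5250 ≈ -1973.0)
(21936 - (-7179 - 1*6440)) - b = (21936 - (-7179 - 1*6440)) - 1*(-10358251/5250) = (21936 - (-7179 - 6440)) + 10358251/5250 = (21936 - 1*(-13619)) + 10358251/5250 = (21936 + 13619) + 10358251/5250 = 35555 + 10358251/5250 = 197022001/5250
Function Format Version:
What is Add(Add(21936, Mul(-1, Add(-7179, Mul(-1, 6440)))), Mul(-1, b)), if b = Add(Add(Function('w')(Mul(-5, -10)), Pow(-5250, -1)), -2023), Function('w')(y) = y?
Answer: Rational(197022001, 5250) ≈ 37528.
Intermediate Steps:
b = Rational(-10358251, 5250) (b = Add(Add(Mul(-5, -10), Pow(-5250, -1)), -2023) = Add(Add(50, Rational(-1, 5250)), -2023) = Add(Rational(262499, 5250), -2023) = Rational(-10358251, 5250) ≈ -1973.0)
Add(Add(21936, Mul(-1, Add(-7179, Mul(-1, 6440)))), Mul(-1, b)) = Add(Add(21936, Mul(-1, Add(-7179, Mul(-1, 6440)))), Mul(-1, Rational(-10358251, 5250))) = Add(Add(21936, Mul(-1, Add(-7179, -6440))), Rational(10358251, 5250)) = Add(Add(21936, Mul(-1, -13619)), Rational(10358251, 5250)) = Add(Add(21936, 13619), Rational(10358251, 5250)) = Add(35555, Rational(10358251, 5250)) = Rational(197022001, 5250)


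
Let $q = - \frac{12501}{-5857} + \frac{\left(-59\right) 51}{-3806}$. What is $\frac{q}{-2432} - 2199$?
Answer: $- \frac{119215588082775}{54213516544} \approx -2199.0$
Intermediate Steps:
$q = \frac{65202519}{22291742}$ ($q = \left(-12501\right) \left(- \frac{1}{5857}\right) - - \frac{3009}{3806} = \frac{12501}{5857} + \frac{3009}{3806} = \frac{65202519}{22291742} \approx 2.925$)
$\frac{q}{-2432} - 2199 = \frac{65202519}{22291742 \left(-2432\right)} - 2199 = \frac{65202519}{22291742} \left(- \frac{1}{2432}\right) - 2199 = - \frac{65202519}{54213516544} - 2199 = - \frac{119215588082775}{54213516544}$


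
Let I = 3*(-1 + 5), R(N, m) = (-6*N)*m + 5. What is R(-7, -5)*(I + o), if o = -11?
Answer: -205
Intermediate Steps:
R(N, m) = 5 - 6*N*m (R(N, m) = -6*N*m + 5 = 5 - 6*N*m)
I = 12 (I = 3*4 = 12)
R(-7, -5)*(I + o) = (5 - 6*(-7)*(-5))*(12 - 11) = (5 - 210)*1 = -205*1 = -205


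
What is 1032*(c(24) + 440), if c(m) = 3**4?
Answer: 537672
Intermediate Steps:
c(m) = 81
1032*(c(24) + 440) = 1032*(81 + 440) = 1032*521 = 537672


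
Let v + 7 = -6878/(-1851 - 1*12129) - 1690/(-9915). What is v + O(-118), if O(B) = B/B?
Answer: -24661621/4620390 ≈ -5.3376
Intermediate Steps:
O(B) = 1
v = -29282011/4620390 (v = -7 + (-6878/(-1851 - 1*12129) - 1690/(-9915)) = -7 + (-6878/(-1851 - 12129) - 1690*(-1/9915)) = -7 + (-6878/(-13980) + 338/1983) = -7 + (-6878*(-1/13980) + 338/1983) = -7 + (3439/6990 + 338/1983) = -7 + 3060719/4620390 = -29282011/4620390 ≈ -6.3376)
v + O(-118) = -29282011/4620390 + 1 = -24661621/4620390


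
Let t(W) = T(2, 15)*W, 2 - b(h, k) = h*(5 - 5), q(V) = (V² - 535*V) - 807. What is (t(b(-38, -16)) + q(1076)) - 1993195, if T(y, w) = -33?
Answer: -1411952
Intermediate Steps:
q(V) = -807 + V² - 535*V
b(h, k) = 2 (b(h, k) = 2 - h*(5 - 5) = 2 - h*0 = 2 - 1*0 = 2 + 0 = 2)
t(W) = -33*W
(t(b(-38, -16)) + q(1076)) - 1993195 = (-33*2 + (-807 + 1076² - 535*1076)) - 1993195 = (-66 + (-807 + 1157776 - 575660)) - 1993195 = (-66 + 581309) - 1993195 = 581243 - 1993195 = -1411952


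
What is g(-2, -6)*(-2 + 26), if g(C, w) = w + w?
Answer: -288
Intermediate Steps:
g(C, w) = 2*w
g(-2, -6)*(-2 + 26) = (2*(-6))*(-2 + 26) = -12*24 = -288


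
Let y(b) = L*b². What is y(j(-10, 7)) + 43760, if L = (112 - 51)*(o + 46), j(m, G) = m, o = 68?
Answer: 739160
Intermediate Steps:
L = 6954 (L = (112 - 51)*(68 + 46) = 61*114 = 6954)
y(b) = 6954*b²
y(j(-10, 7)) + 43760 = 6954*(-10)² + 43760 = 6954*100 + 43760 = 695400 + 43760 = 739160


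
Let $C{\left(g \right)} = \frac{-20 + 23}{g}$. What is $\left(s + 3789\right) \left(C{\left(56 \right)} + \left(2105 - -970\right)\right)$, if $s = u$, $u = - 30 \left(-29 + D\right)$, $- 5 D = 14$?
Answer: $\frac{816758829}{56} \approx 1.4585 \cdot 10^{7}$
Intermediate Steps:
$C{\left(g \right)} = \frac{3}{g}$
$D = - \frac{14}{5}$ ($D = \left(- \frac{1}{5}\right) 14 = - \frac{14}{5} \approx -2.8$)
$u = 954$ ($u = - 30 \left(-29 - \frac{14}{5}\right) = \left(-30\right) \left(- \frac{159}{5}\right) = 954$)
$s = 954$
$\left(s + 3789\right) \left(C{\left(56 \right)} + \left(2105 - -970\right)\right) = \left(954 + 3789\right) \left(\frac{3}{56} + \left(2105 - -970\right)\right) = 4743 \left(3 \cdot \frac{1}{56} + \left(2105 + 970\right)\right) = 4743 \left(\frac{3}{56} + 3075\right) = 4743 \cdot \frac{172203}{56} = \frac{816758829}{56}$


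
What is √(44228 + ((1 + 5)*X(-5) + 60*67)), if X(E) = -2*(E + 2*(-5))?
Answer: 2*√12107 ≈ 220.06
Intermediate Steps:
X(E) = 20 - 2*E (X(E) = -2*(E - 10) = -2*(-10 + E) = 20 - 2*E)
√(44228 + ((1 + 5)*X(-5) + 60*67)) = √(44228 + ((1 + 5)*(20 - 2*(-5)) + 60*67)) = √(44228 + (6*(20 + 10) + 4020)) = √(44228 + (6*30 + 4020)) = √(44228 + (180 + 4020)) = √(44228 + 4200) = √48428 = 2*√12107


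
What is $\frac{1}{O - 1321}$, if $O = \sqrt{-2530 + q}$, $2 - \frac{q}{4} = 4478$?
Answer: $- \frac{1321}{1765475} - \frac{i \sqrt{20434}}{1765475} \approx -0.00074824 - 8.0968 \cdot 10^{-5} i$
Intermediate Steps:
$q = -17904$ ($q = 8 - 17912 = -17904$)
$O = i \sqrt{20434}$ ($O = \sqrt{-2530 - 17904} = \sqrt{-20434} = i \sqrt{20434} \approx 142.95 i$)
$\frac{1}{O - 1321} = \frac{1}{i \sqrt{20434} - 1321} = \frac{1}{-1321 + i \sqrt{20434}}$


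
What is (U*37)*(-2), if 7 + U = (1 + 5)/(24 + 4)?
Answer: 3515/7 ≈ 502.14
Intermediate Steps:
U = -95/14 (U = -7 + (1 + 5)/(24 + 4) = -7 + 6/28 = -7 + 6*(1/28) = -7 + 3/14 = -95/14 ≈ -6.7857)
(U*37)*(-2) = -95/14*37*(-2) = -3515/14*(-2) = 3515/7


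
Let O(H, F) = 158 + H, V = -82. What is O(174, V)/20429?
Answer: 332/20429 ≈ 0.016251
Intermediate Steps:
O(174, V)/20429 = (158 + 174)/20429 = 332*(1/20429) = 332/20429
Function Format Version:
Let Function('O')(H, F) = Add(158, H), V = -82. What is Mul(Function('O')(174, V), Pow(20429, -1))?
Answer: Rational(332, 20429) ≈ 0.016251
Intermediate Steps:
Mul(Function('O')(174, V), Pow(20429, -1)) = Mul(Add(158, 174), Pow(20429, -1)) = Mul(332, Rational(1, 20429)) = Rational(332, 20429)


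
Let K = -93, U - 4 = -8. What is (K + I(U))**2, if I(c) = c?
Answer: 9409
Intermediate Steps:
U = -4 (U = 4 - 8 = -4)
(K + I(U))**2 = (-93 - 4)**2 = (-97)**2 = 9409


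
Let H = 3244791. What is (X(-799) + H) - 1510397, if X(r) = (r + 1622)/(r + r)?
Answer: 2771560789/1598 ≈ 1.7344e+6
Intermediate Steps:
X(r) = (1622 + r)/(2*r) (X(r) = (1622 + r)/((2*r)) = (1622 + r)*(1/(2*r)) = (1622 + r)/(2*r))
(X(-799) + H) - 1510397 = ((½)*(1622 - 799)/(-799) + 3244791) - 1510397 = ((½)*(-1/799)*823 + 3244791) - 1510397 = (-823/1598 + 3244791) - 1510397 = 5185175195/1598 - 1510397 = 2771560789/1598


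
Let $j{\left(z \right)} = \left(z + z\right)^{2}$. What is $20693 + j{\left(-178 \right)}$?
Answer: $147429$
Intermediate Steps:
$j{\left(z \right)} = 4 z^{2}$ ($j{\left(z \right)} = \left(2 z\right)^{2} = 4 z^{2}$)
$20693 + j{\left(-178 \right)} = 20693 + 4 \left(-178\right)^{2} = 20693 + 4 \cdot 31684 = 20693 + 126736 = 147429$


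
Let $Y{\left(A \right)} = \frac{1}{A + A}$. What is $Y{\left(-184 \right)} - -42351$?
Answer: $\frac{15585167}{368} \approx 42351.0$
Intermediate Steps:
$Y{\left(A \right)} = \frac{1}{2 A}$
$Y{\left(-184 \right)} - -42351 = \frac{1}{2 \left(-184\right)} - -42351 = \frac{1}{2} \left(- \frac{1}{184}\right) + 42351 = - \frac{1}{368} + 42351 = \frac{15585167}{368}$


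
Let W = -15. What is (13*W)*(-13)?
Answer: 2535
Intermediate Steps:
(13*W)*(-13) = (13*(-15))*(-13) = -195*(-13) = 2535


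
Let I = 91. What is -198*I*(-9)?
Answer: 162162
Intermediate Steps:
-198*I*(-9) = -198*91*(-9) = -18018*(-9) = 162162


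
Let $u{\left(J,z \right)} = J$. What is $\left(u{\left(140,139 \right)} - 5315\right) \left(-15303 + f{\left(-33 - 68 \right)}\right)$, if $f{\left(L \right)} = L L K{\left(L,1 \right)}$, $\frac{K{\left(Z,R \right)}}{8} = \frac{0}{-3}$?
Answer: $79193025$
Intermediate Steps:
$K{\left(Z,R \right)} = 0$ ($K{\left(Z,R \right)} = 8 \frac{0}{-3} = 8 \cdot 0 \left(- \frac{1}{3}\right) = 8 \cdot 0 = 0$)
$f{\left(L \right)} = 0$ ($f{\left(L \right)} = L L 0 = L^{2} \cdot 0 = 0$)
$\left(u{\left(140,139 \right)} - 5315\right) \left(-15303 + f{\left(-33 - 68 \right)}\right) = \left(140 - 5315\right) \left(-15303 + 0\right) = \left(-5175\right) \left(-15303\right) = 79193025$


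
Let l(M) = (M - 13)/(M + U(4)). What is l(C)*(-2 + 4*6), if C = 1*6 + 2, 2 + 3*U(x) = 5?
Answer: -110/9 ≈ -12.222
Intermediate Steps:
U(x) = 1 (U(x) = -⅔ + (⅓)*5 = -⅔ + 5/3 = 1)
C = 8 (C = 6 + 2 = 8)
l(M) = (-13 + M)/(1 + M) (l(M) = (M - 13)/(M + 1) = (-13 + M)/(1 + M))
l(C)*(-2 + 4*6) = ((-13 + 8)/(1 + 8))*(-2 + 4*6) = (-5/9)*(-2 + 24) = ((⅑)*(-5))*22 = -5/9*22 = -110/9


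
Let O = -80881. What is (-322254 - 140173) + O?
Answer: -543308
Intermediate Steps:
(-322254 - 140173) + O = (-322254 - 140173) - 80881 = -462427 - 80881 = -543308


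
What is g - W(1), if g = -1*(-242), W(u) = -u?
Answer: 243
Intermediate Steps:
g = 242
g - W(1) = 242 - (-1) = 242 - 1*(-1) = 242 + 1 = 243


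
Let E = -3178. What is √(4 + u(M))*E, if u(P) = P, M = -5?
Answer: -3178*I ≈ -3178.0*I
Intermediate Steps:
√(4 + u(M))*E = √(4 - 5)*(-3178) = √(-1)*(-3178) = I*(-3178) = -3178*I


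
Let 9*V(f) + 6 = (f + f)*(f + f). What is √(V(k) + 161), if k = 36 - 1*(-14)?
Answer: √11443/3 ≈ 35.657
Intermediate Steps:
k = 50 (k = 36 + 14 = 50)
V(f) = -⅔ + 4*f²/9 (V(f) = -⅔ + ((f + f)*(f + f))/9 = -⅔ + ((2*f)*(2*f))/9 = -⅔ + (4*f²)/9 = -⅔ + 4*f²/9)
√(V(k) + 161) = √((-⅔ + (4/9)*50²) + 161) = √((-⅔ + (4/9)*2500) + 161) = √((-⅔ + 10000/9) + 161) = √(9994/9 + 161) = √(11443/9) = √11443/3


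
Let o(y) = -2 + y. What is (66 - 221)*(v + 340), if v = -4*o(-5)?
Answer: -57040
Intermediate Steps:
v = 28 (v = -4*(-2 - 5) = -4*(-7) = 28)
(66 - 221)*(v + 340) = (66 - 221)*(28 + 340) = -155*368 = -57040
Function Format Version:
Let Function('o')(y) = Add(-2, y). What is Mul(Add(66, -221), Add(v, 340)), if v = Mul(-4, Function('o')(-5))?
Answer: -57040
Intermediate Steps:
v = 28 (v = Mul(-4, Add(-2, -5)) = Mul(-4, -7) = 28)
Mul(Add(66, -221), Add(v, 340)) = Mul(Add(66, -221), Add(28, 340)) = Mul(-155, 368) = -57040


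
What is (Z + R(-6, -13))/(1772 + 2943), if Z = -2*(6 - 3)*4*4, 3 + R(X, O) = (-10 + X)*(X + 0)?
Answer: -3/4715 ≈ -0.00063627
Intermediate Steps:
R(X, O) = -3 + X*(-10 + X) (R(X, O) = -3 + (-10 + X)*(X + 0) = -3 + (-10 + X)*X = -3 + X*(-10 + X))
Z = -96 (Z = -6*4*4 = -2*12*4 = -24*4 = -96)
(Z + R(-6, -13))/(1772 + 2943) = (-96 + (-3 + (-6)**2 - 10*(-6)))/(1772 + 2943) = (-96 + (-3 + 36 + 60))/4715 = (-96 + 93)*(1/4715) = -3*1/4715 = -3/4715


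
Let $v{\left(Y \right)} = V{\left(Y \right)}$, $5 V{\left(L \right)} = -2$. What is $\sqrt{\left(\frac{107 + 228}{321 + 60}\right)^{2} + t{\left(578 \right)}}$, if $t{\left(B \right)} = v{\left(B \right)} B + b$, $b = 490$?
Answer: $\frac{\sqrt{941997295}}{1905} \approx 16.111$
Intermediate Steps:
$V{\left(L \right)} = - \frac{2}{5}$ ($V{\left(L \right)} = \frac{1}{5} \left(-2\right) = - \frac{2}{5}$)
$v{\left(Y \right)} = - \frac{2}{5}$
$t{\left(B \right)} = 490 - \frac{2 B}{5}$ ($t{\left(B \right)} = - \frac{2 B}{5} + 490 = 490 - \frac{2 B}{5}$)
$\sqrt{\left(\frac{107 + 228}{321 + 60}\right)^{2} + t{\left(578 \right)}} = \sqrt{\left(\frac{107 + 228}{321 + 60}\right)^{2} + \left(490 - \frac{1156}{5}\right)} = \sqrt{\left(\frac{335}{381}\right)^{2} + \left(490 - \frac{1156}{5}\right)} = \sqrt{\left(335 \cdot \frac{1}{381}\right)^{2} + \frac{1294}{5}} = \sqrt{\left(\frac{335}{381}\right)^{2} + \frac{1294}{5}} = \sqrt{\frac{112225}{145161} + \frac{1294}{5}} = \sqrt{\frac{188399459}{725805}} = \frac{\sqrt{941997295}}{1905}$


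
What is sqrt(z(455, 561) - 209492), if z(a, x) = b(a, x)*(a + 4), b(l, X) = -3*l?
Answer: I*sqrt(836027) ≈ 914.34*I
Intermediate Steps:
z(a, x) = -3*a*(4 + a) (z(a, x) = (-3*a)*(a + 4) = (-3*a)*(4 + a) = -3*a*(4 + a))
sqrt(z(455, 561) - 209492) = sqrt(-3*455*(4 + 455) - 209492) = sqrt(-3*455*459 - 209492) = sqrt(-626535 - 209492) = sqrt(-836027) = I*sqrt(836027)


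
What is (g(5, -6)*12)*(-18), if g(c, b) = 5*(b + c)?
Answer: 1080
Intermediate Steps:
g(c, b) = 5*b + 5*c
(g(5, -6)*12)*(-18) = ((5*(-6) + 5*5)*12)*(-18) = ((-30 + 25)*12)*(-18) = -5*12*(-18) = -60*(-18) = 1080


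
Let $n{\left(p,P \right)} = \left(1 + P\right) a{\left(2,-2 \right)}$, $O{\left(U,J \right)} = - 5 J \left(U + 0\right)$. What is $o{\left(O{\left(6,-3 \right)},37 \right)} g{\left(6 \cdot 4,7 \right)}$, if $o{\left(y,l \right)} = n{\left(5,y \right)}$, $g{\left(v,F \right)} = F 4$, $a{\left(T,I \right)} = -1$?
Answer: $-2548$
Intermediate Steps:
$O{\left(U,J \right)} = - 5 J U$
$g{\left(v,F \right)} = 4 F$
$n{\left(p,P \right)} = -1 - P$ ($n{\left(p,P \right)} = \left(1 + P\right) \left(-1\right) = -1 - P$)
$o{\left(y,l \right)} = -1 - y$
$o{\left(O{\left(6,-3 \right)},37 \right)} g{\left(6 \cdot 4,7 \right)} = \left(-1 - \left(-5\right) \left(-3\right) 6\right) 4 \cdot 7 = \left(-1 - 90\right) 28 = \left(-91\right) 28 = -2548$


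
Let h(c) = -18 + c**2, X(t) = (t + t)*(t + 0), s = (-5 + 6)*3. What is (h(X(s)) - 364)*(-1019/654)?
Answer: 29551/327 ≈ 90.370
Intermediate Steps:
s = 3 (s = 1*3 = 3)
X(t) = 2*t**2 (X(t) = (2*t)*t = 2*t**2)
(h(X(s)) - 364)*(-1019/654) = ((-18 + (2*3**2)**2) - 364)*(-1019/654) = ((-18 + (2*9)**2) - 364)*(-1019*1/654) = ((-18 + 18**2) - 364)*(-1019/654) = ((-18 + 324) - 364)*(-1019/654) = (306 - 364)*(-1019/654) = -58*(-1019/654) = 29551/327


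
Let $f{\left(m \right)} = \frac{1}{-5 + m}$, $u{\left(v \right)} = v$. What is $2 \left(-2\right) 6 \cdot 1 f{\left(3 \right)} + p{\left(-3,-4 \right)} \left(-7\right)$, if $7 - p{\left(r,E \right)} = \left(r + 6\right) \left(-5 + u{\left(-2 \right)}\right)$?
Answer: $-184$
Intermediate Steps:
$p{\left(r,E \right)} = 49 + 7 r$ ($p{\left(r,E \right)} = 7 - \left(r + 6\right) \left(-5 - 2\right) = 7 - \left(6 + r\right) \left(-7\right) = 7 - \left(-42 - 7 r\right) = 7 + \left(42 + 7 r\right) = 49 + 7 r$)
$2 \left(-2\right) 6 \cdot 1 f{\left(3 \right)} + p{\left(-3,-4 \right)} \left(-7\right) = 2 \left(-2\right) \frac{6 \cdot 1}{-5 + 3} + \left(49 + 7 \left(-3\right)\right) \left(-7\right) = - 4 \frac{6}{-2} + \left(49 - 21\right) \left(-7\right) = - 4 \cdot 6 \left(- \frac{1}{2}\right) + 28 \left(-7\right) = \left(-4\right) \left(-3\right) - 196 = 12 - 196 = -184$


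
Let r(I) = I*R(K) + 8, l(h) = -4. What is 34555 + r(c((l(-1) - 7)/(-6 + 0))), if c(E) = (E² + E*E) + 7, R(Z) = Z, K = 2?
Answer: 311314/9 ≈ 34590.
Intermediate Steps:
c(E) = 7 + 2*E² (c(E) = (E² + E²) + 7 = 2*E² + 7 = 7 + 2*E²)
r(I) = 8 + 2*I (r(I) = I*2 + 8 = 2*I + 8 = 8 + 2*I)
34555 + r(c((l(-1) - 7)/(-6 + 0))) = 34555 + (8 + 2*(7 + 2*((-4 - 7)/(-6 + 0))²)) = 34555 + (8 + 2*(7 + 2*(-11/(-6))²)) = 34555 + (8 + 2*(7 + 2*(-11*(-⅙))²)) = 34555 + (8 + 2*(7 + 2*(11/6)²)) = 34555 + (8 + 2*(7 + 2*(121/36))) = 34555 + (8 + 2*(7 + 121/18)) = 34555 + (8 + 2*(247/18)) = 34555 + (8 + 247/9) = 34555 + 319/9 = 311314/9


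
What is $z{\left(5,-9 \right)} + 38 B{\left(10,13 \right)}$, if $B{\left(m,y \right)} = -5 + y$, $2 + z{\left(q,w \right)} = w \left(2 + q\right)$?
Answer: $239$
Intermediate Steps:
$z{\left(q,w \right)} = -2 + w \left(2 + q\right)$
$z{\left(5,-9 \right)} + 38 B{\left(10,13 \right)} = \left(-2 + 2 \left(-9\right) + 5 \left(-9\right)\right) + 38 \left(-5 + 13\right) = \left(-2 - 18 - 45\right) + 38 \cdot 8 = -65 + 304 = 239$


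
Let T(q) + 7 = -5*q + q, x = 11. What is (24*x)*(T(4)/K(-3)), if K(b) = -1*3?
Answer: 2024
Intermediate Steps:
K(b) = -3
T(q) = -7 - 4*q (T(q) = -7 + (-5*q + q) = -7 - 4*q)
(24*x)*(T(4)/K(-3)) = (24*11)*((-7 - 4*4)/(-3)) = 264*((-7 - 16)*(-1/3)) = 264*(-23*(-1/3)) = 264*(23/3) = 2024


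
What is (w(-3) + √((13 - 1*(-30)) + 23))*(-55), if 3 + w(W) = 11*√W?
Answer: 165 - 55*√66 - 605*I*√3 ≈ -281.82 - 1047.9*I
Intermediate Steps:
w(W) = -3 + 11*√W
(w(-3) + √((13 - 1*(-30)) + 23))*(-55) = ((-3 + 11*√(-3)) + √((13 - 1*(-30)) + 23))*(-55) = ((-3 + 11*(I*√3)) + √((13 + 30) + 23))*(-55) = ((-3 + 11*I*√3) + √(43 + 23))*(-55) = ((-3 + 11*I*√3) + √66)*(-55) = (-3 + √66 + 11*I*√3)*(-55) = 165 - 55*√66 - 605*I*√3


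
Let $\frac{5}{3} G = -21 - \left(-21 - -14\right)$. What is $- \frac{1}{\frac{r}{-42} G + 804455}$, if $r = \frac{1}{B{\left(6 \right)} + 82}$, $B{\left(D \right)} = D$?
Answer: $- \frac{440}{353960201} \approx -1.2431 \cdot 10^{-6}$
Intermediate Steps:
$G = - \frac{42}{5}$ ($G = \frac{3 \left(-21 - \left(-21 - -14\right)\right)}{5} = \frac{3 \left(-21 - \left(-21 + 14\right)\right)}{5} = \frac{3 \left(-21 - -7\right)}{5} = \frac{3 \left(-21 + 7\right)}{5} = \frac{3}{5} \left(-14\right) = - \frac{42}{5} \approx -8.4$)
$r = \frac{1}{88}$ ($r = \frac{1}{6 + 82} = \frac{1}{88} \approx 0.011364$)
$- \frac{1}{\frac{r}{-42} G + 804455} = - \frac{1}{\frac{1}{-42} \cdot \frac{1}{88} \left(- \frac{42}{5}\right) + 804455} = - \frac{1}{\left(- \frac{1}{42}\right) \frac{1}{88} \left(- \frac{42}{5}\right) + 804455} = - \frac{1}{\left(- \frac{1}{3696}\right) \left(- \frac{42}{5}\right) + 804455} = - \frac{1}{\frac{1}{440} + 804455} = - \frac{1}{\frac{353960201}{440}} = \left(-1\right) \frac{440}{353960201} = - \frac{440}{353960201}$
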